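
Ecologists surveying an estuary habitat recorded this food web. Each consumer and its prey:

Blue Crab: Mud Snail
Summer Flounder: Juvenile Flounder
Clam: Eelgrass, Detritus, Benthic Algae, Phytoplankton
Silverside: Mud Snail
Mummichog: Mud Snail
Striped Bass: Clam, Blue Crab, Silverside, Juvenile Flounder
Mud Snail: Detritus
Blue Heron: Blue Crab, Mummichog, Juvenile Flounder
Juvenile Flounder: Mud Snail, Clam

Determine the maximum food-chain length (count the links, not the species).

One longest chain: Detritus → Mud Snail → Juvenile Flounder → Striped Bass.
It has 4 species and 3 links.

3 links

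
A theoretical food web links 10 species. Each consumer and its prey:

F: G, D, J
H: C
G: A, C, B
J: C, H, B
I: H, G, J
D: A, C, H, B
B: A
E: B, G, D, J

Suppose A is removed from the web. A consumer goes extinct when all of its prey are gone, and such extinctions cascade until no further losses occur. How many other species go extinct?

Remove A.
Round 1: B (all prey gone) → extinct.
No further losses. Total secondary extinctions: 1.

1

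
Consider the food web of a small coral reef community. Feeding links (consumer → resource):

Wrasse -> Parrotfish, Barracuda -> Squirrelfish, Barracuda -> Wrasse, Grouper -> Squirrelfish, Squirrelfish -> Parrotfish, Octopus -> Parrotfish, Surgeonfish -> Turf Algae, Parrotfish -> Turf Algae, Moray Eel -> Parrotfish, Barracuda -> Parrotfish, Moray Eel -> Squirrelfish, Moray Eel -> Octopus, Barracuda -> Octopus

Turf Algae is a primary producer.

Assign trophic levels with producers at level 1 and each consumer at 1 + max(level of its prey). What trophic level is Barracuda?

Trophic level 4

Turf Algae is a producer → level 1.
Parrotfish eats Turf Algae → level 2.
Squirrelfish eats Parrotfish → level 3.
Barracuda eats Squirrelfish (level 3); other prey at levels: Parrotfish 2, Wrasse 3, Octopus 3 → level 4.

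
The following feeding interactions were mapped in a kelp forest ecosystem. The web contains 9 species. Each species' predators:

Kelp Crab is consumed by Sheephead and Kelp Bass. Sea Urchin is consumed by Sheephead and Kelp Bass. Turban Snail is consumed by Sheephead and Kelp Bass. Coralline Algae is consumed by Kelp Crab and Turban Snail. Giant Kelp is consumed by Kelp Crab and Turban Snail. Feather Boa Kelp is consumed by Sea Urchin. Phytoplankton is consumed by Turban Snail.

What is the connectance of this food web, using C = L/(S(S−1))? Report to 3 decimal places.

C = 0.167

The web has S = 9 species and L = 12 feeding links.
C = L / (S(S−1)) = 12 / 72 = 0.1667 ≈ 0.167.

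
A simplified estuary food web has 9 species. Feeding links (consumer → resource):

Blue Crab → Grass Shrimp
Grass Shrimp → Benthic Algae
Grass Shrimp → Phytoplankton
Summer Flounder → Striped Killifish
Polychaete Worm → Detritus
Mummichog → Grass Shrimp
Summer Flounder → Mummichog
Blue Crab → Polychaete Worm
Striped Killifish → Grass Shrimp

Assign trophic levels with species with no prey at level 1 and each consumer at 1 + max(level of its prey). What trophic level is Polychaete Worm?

Detritus has no prey (basal) → level 1.
Polychaete Worm eats Detritus → level 2.

Trophic level 2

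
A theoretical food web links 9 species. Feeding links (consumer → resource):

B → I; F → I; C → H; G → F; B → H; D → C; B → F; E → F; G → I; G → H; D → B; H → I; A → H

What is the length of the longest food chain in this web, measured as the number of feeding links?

One longest chain: I → H → C → D.
It has 4 species and 3 links.

3 links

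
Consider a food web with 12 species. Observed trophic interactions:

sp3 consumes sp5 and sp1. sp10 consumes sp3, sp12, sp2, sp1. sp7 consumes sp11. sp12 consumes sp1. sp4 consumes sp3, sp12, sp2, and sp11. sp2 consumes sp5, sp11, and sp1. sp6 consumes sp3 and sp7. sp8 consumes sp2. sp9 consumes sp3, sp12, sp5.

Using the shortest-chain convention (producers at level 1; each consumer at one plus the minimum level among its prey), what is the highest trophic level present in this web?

Producers (level 1): sp11, sp1, sp5.
Following each consumer down to its lowest-level prey: sp11 → sp2 → sp8 (levels 1 through 3).
All prey of sp8 (sp2 2) are at level 2 or above, so sp8 is at level 1 + 2 = 3.
Every consumer has at least one prey at level 2 or below, so none exceeds level 3.

3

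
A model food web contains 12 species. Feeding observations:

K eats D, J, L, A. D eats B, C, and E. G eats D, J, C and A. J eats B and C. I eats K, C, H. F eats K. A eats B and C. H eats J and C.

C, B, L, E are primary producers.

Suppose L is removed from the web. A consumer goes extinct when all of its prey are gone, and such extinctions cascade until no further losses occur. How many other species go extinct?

0

Remove L.
Every predator of it retains at least one other prey: K still has A, D, J.
No consumer loses all prey, so no secondary extinctions occur.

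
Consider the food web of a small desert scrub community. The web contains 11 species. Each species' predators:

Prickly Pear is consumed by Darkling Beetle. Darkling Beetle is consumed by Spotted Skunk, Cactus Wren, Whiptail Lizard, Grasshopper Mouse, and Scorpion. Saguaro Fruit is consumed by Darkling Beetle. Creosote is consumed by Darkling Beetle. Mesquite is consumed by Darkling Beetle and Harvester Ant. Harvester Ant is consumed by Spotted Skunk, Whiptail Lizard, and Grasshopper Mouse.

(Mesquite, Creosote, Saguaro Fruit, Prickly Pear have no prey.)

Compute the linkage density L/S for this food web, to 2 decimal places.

There are L = 13 links among S = 11 species.
L/S = 13/11 = 1.1818 ≈ 1.18.

L/S = 1.18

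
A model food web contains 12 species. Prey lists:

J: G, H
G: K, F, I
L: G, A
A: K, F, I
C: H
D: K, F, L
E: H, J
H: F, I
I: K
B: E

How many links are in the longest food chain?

5 links

One longest chain: K → I → G → J → E → B.
It has 6 species and 5 links.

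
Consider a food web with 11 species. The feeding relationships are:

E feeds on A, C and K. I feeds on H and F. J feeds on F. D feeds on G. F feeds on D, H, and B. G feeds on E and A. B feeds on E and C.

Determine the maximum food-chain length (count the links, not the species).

5 links

One longest chain: A → E → G → D → F → I.
It has 6 species and 5 links.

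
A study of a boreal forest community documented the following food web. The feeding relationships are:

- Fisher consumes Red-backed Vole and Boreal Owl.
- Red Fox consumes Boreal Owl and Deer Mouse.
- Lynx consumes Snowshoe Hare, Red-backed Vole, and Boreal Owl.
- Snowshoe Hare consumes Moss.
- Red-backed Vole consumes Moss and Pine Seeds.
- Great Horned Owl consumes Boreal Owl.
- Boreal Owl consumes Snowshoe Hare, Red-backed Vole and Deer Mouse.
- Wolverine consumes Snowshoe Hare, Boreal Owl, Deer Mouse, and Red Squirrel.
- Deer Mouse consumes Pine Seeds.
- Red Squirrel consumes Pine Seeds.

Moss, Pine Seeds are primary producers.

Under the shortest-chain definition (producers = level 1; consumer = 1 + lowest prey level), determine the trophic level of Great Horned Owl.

Moss is a producer → level 1.
Snowshoe Hare eats Moss → level 2.
Boreal Owl eats Snowshoe Hare → level 3.
Great Horned Owl eats Boreal Owl → level 4.
No prey of Great Horned Owl is below level 3, so 4 is the minimum.

Trophic level 4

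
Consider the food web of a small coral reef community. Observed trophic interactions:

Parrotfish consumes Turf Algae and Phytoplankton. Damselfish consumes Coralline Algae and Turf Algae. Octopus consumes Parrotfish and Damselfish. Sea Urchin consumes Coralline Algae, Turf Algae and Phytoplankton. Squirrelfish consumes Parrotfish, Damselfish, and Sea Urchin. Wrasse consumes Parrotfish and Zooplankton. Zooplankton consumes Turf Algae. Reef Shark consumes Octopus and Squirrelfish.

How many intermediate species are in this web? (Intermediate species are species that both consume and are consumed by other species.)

Intermediate species (has both prey and predators): Parrotfish, Damselfish, Sea Urchin, Zooplankton, Octopus, Squirrelfish.
Count: 6.

6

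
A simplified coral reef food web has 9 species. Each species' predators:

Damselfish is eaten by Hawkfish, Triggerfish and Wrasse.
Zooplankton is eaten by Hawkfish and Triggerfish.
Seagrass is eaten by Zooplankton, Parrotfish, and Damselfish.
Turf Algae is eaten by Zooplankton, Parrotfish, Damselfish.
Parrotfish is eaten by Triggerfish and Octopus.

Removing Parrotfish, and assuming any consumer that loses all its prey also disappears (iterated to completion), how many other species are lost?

Remove Parrotfish.
Round 1: Octopus (all prey gone) → extinct.
No further losses. Total secondary extinctions: 1.

1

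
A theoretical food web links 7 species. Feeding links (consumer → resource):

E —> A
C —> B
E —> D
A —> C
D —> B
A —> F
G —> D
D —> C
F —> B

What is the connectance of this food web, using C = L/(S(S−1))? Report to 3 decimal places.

C = 0.214

The web has S = 7 species and L = 9 feeding links.
C = L / (S(S−1)) = 9 / 42 = 0.2143 ≈ 0.214.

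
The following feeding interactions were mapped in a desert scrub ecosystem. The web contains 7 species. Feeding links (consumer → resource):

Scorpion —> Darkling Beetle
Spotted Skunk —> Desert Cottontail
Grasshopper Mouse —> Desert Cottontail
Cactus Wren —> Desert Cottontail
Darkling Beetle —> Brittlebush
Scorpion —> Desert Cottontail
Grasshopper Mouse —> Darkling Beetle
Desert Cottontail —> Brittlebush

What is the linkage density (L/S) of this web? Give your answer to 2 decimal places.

L/S = 1.14

There are L = 8 links among S = 7 species.
L/S = 8/7 = 1.1429 ≈ 1.14.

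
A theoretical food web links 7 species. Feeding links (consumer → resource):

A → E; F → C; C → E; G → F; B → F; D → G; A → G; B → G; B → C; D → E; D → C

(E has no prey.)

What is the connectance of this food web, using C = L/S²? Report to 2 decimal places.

C = 0.22

The web has S = 7 species and L = 11 feeding links.
C = L / S² = 11 / 49 = 0.2245 ≈ 0.22.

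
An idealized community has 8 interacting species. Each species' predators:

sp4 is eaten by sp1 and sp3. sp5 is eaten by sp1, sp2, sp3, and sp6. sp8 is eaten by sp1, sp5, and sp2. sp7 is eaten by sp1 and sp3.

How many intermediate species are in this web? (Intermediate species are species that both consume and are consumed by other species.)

Intermediate species (has both prey and predators): sp5.
Count: 1.

1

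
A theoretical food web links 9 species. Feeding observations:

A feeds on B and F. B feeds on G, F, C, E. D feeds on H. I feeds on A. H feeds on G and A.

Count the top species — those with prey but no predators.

Top species (has prey, but nothing eats it): I, D.
Count: 2.

2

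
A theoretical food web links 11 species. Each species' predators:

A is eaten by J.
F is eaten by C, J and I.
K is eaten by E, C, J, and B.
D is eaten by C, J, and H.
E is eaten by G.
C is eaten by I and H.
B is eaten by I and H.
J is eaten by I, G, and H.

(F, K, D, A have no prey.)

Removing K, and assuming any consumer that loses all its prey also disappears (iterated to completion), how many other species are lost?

Remove K.
Round 1: B (all prey gone), E (all prey gone) → extinct.
No further losses. Total secondary extinctions: 2.

2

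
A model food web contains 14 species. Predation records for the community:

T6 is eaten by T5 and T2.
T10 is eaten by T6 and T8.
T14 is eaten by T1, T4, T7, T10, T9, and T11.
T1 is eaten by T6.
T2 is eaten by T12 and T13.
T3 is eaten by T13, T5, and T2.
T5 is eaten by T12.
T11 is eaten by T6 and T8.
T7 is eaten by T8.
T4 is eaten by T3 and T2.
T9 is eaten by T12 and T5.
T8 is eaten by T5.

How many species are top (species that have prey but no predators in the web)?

Top species (has prey, but nothing eats it): T12, T13.
Count: 2.

2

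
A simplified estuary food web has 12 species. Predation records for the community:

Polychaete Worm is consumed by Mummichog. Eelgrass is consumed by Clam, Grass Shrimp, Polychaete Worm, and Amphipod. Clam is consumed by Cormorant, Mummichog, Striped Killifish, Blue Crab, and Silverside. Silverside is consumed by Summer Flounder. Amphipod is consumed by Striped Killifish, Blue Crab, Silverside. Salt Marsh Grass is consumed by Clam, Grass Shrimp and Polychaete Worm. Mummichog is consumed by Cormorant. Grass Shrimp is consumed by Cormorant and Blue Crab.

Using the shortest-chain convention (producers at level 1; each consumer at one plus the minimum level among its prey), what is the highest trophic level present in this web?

Producers (level 1): Eelgrass, Salt Marsh Grass.
Following each consumer down to its lowest-level prey: Eelgrass → Amphipod → Silverside → Summer Flounder (levels 1 through 4).
All prey of Summer Flounder (Silverside 3) are at level 3 or above, so Summer Flounder is at level 1 + 3 = 4.
Every consumer has at least one prey at level 3 or below, so none exceeds level 4.

4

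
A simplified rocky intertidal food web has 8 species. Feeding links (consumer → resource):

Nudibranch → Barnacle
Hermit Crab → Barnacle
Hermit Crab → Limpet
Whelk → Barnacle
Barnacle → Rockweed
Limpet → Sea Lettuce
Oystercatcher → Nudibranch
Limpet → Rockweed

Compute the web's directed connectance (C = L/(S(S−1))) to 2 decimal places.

C = 0.14

The web has S = 8 species and L = 8 feeding links.
C = L / (S(S−1)) = 8 / 56 = 0.1429 ≈ 0.14.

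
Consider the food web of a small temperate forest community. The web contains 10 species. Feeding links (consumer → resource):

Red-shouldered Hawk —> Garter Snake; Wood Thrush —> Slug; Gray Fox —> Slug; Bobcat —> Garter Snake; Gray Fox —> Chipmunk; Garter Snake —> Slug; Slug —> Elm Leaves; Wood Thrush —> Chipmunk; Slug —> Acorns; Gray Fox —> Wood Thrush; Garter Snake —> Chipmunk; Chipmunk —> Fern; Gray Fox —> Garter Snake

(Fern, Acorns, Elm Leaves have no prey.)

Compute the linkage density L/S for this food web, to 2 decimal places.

L/S = 1.30

There are L = 13 links among S = 10 species.
L/S = 13/10 = 1.3000 ≈ 1.30.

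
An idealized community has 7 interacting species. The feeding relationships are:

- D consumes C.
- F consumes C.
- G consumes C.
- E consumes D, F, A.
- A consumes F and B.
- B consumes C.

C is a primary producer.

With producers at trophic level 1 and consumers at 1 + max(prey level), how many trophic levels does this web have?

Producers (level 1): C.
C → B → A → E gives E level 4.
No species has a prey at level 4, so no species reaches level 5.

4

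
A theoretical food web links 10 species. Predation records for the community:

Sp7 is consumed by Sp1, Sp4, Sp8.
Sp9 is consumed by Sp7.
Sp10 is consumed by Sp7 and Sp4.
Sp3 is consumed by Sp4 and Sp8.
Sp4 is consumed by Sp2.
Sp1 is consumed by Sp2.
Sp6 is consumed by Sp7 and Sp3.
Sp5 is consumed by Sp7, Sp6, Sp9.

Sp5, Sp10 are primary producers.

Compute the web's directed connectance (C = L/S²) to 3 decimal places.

C = 0.150

The web has S = 10 species and L = 15 feeding links.
C = L / S² = 15 / 100 = 0.1500 ≈ 0.150.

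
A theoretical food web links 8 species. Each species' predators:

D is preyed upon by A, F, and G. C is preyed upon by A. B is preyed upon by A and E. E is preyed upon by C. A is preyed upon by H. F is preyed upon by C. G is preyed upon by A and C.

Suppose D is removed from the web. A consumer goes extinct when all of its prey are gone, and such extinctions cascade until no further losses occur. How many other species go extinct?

Remove D.
Round 1: G (all prey gone), F (all prey gone) → extinct.
No further losses. Total secondary extinctions: 2.

2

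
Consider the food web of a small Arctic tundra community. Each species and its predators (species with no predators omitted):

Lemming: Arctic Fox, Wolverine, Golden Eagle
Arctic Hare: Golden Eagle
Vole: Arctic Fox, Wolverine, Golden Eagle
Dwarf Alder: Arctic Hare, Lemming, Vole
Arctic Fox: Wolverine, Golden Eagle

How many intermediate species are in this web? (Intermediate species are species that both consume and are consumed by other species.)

4

Intermediate species (has both prey and predators): Arctic Hare, Lemming, Vole, Arctic Fox.
Count: 4.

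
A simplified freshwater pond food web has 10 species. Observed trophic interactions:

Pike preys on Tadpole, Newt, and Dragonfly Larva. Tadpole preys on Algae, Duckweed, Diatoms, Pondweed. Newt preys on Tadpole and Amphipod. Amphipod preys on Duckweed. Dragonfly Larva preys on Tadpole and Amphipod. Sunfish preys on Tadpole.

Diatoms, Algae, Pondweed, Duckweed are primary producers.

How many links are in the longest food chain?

One longest chain: Duckweed → Amphipod → Newt → Pike.
It has 4 species and 3 links.

3 links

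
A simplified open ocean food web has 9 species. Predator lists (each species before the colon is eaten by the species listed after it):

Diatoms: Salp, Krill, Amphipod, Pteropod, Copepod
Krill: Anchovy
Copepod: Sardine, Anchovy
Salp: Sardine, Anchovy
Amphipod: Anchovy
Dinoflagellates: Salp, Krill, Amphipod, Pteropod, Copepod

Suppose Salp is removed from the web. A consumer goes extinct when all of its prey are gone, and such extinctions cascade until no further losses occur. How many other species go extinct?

Remove Salp.
Every predator of it retains at least one other prey: Sardine still has Copepod; Anchovy still has Krill, Amphipod, Copepod.
No consumer loses all prey, so no secondary extinctions occur.

0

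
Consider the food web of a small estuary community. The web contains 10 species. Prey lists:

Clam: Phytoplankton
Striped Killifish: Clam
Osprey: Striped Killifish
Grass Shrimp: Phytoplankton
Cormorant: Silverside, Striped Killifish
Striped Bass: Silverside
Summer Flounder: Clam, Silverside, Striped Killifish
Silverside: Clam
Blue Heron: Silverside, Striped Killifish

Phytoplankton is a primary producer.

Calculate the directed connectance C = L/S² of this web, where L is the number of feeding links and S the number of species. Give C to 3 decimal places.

C = 0.130

The web has S = 10 species and L = 13 feeding links.
C = L / S² = 13 / 100 = 0.1300 ≈ 0.130.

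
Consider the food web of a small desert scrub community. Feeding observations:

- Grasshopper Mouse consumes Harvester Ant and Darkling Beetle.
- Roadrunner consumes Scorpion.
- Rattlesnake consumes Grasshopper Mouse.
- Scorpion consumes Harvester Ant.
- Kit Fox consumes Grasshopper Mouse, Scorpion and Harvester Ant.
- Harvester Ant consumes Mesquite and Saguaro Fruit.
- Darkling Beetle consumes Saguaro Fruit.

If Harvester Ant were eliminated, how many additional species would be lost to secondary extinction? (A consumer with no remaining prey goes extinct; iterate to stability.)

2

Remove Harvester Ant.
Round 1: Scorpion (all prey gone) → extinct.
Round 2: Roadrunner (all prey gone) → extinct.
No further losses. Total secondary extinctions: 2.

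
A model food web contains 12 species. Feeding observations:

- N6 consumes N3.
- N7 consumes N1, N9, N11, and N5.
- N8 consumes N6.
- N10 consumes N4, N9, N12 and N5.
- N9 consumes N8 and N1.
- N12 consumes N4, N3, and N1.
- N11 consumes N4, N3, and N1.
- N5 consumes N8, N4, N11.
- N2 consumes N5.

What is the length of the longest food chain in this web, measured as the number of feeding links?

One longest chain: N3 → N6 → N8 → N9 → N10.
It has 5 species and 4 links.

4 links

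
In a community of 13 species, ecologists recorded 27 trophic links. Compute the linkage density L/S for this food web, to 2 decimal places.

L/S = 2.08

There are L = 27 links among S = 13 species.
L/S = 27/13 = 2.0769 ≈ 2.08.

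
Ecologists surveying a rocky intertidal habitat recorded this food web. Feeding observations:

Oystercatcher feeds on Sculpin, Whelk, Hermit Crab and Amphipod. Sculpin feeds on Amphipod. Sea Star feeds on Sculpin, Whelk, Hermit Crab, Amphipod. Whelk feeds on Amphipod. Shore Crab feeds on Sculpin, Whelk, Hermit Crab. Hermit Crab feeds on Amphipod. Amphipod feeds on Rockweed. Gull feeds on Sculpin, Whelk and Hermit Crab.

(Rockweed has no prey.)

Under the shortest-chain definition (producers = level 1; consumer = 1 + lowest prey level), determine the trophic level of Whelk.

Trophic level 3

Rockweed is a producer → level 1.
Amphipod eats Rockweed → level 2.
Whelk eats Amphipod → level 3.
No prey of Whelk is below level 2, so 3 is the minimum.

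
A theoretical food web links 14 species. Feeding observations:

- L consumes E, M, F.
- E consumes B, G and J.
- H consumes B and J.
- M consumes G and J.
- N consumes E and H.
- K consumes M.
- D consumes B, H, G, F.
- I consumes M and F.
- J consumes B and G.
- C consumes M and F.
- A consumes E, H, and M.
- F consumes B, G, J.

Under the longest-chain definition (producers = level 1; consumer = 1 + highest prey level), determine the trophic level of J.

Trophic level 2

B is a producer → level 1.
J eats B (level 1); other prey at levels: G 1 → level 2.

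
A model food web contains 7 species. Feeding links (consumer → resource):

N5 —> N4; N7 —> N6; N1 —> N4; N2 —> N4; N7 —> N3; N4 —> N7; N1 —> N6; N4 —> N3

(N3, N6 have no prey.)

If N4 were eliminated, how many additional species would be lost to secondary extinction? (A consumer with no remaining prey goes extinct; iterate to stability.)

2

Remove N4.
Round 1: N2 (all prey gone), N5 (all prey gone) → extinct.
No further losses. Total secondary extinctions: 2.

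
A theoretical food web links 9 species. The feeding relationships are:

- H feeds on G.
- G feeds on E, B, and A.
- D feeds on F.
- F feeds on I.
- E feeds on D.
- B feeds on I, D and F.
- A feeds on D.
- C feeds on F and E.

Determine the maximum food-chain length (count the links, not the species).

One longest chain: I → F → D → B → G → H.
It has 6 species and 5 links.

5 links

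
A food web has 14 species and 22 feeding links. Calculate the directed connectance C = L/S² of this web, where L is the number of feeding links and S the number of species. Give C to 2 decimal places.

The web has S = 14 species and L = 22 feeding links.
C = L / S² = 22 / 196 = 0.1122 ≈ 0.11.

C = 0.11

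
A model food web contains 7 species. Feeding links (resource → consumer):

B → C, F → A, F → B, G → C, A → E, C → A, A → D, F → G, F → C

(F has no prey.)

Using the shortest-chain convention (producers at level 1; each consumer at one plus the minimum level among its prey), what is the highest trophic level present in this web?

3

Producers (level 1): F.
Following each consumer down to its lowest-level prey: F → A → E (levels 1 through 3).
All prey of E (A 2) are at level 2 or above, so E is at level 1 + 2 = 3.
Every consumer has at least one prey at level 2 or below, so none exceeds level 3.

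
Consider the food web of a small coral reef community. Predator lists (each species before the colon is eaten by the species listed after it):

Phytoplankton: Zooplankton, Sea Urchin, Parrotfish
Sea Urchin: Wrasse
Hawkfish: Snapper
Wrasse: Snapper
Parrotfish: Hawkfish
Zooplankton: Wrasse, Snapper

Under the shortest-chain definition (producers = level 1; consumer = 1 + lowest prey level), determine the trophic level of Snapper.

Trophic level 3

Phytoplankton is a producer → level 1.
Zooplankton eats Phytoplankton → level 2.
Snapper eats Zooplankton → level 3.
No prey of Snapper is below level 2, so 3 is the minimum.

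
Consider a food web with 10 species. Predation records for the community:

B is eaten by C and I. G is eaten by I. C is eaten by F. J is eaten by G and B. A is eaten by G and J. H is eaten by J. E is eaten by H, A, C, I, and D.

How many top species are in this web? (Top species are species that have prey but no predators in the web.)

3

Top species (has prey, but nothing eats it): D, I, F.
Count: 3.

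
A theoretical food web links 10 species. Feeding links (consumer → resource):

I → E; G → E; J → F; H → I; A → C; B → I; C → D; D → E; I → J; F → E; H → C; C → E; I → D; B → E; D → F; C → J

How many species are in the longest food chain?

One longest chain: E → F → D → I → B.
It has 5 species and 4 links.

5 species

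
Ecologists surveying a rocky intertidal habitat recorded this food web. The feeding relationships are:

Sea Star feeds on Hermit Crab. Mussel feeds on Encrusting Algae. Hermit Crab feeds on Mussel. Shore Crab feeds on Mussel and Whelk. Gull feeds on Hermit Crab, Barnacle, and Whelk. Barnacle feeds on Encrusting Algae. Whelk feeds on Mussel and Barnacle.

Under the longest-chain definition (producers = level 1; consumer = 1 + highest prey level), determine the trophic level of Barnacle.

Encrusting Algae is a producer → level 1.
Barnacle eats Encrusting Algae → level 2.

Trophic level 2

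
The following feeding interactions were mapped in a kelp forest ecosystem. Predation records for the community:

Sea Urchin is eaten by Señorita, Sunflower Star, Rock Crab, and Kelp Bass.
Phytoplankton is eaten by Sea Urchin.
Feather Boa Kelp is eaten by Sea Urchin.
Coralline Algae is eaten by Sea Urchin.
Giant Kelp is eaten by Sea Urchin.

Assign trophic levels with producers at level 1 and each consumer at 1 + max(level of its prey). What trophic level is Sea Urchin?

Trophic level 2

Giant Kelp is a producer → level 1.
Sea Urchin eats Giant Kelp (level 1); other prey at levels: Phytoplankton 1, Feather Boa Kelp 1, Coralline Algae 1 → level 2.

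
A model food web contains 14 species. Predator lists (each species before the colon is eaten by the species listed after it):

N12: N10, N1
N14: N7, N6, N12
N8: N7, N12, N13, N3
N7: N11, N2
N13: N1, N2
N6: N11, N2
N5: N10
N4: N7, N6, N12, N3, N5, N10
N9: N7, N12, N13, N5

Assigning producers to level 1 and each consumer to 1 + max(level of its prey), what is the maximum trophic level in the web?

3

Producers (level 1): N9, N8, N14, N4.
N9 → N7 → N2 gives N2 level 3.
No species has a prey at level 3, so no species reaches level 4.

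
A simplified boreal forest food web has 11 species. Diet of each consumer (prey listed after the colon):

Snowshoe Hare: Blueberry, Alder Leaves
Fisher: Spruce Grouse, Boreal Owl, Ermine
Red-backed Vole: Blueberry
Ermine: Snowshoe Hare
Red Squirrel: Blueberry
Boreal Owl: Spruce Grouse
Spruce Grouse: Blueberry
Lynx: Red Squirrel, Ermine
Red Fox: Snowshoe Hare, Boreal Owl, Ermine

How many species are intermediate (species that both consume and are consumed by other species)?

5

Intermediate species (has both prey and predators): Spruce Grouse, Red Squirrel, Snowshoe Hare, Boreal Owl, Ermine.
Count: 5.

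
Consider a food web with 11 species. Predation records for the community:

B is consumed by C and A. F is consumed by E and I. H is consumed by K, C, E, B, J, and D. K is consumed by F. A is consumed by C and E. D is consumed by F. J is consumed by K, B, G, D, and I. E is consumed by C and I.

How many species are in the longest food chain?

One longest chain: H → J → B → A → E → C.
It has 6 species and 5 links.

6 species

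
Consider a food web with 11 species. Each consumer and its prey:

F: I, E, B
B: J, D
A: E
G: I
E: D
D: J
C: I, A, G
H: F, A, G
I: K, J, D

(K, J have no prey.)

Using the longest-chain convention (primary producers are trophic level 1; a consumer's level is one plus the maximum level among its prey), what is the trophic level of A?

Trophic level 4

J is a producer → level 1.
D eats J → level 2.
E eats D → level 3.
A eats E → level 4.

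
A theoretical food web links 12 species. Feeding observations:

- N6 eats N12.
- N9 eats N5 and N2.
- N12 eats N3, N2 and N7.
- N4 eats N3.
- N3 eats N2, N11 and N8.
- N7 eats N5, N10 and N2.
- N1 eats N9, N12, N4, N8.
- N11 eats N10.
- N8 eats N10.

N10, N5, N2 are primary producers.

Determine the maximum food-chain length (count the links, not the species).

One longest chain: N10 → N8 → N3 → N4 → N1.
It has 5 species and 4 links.

4 links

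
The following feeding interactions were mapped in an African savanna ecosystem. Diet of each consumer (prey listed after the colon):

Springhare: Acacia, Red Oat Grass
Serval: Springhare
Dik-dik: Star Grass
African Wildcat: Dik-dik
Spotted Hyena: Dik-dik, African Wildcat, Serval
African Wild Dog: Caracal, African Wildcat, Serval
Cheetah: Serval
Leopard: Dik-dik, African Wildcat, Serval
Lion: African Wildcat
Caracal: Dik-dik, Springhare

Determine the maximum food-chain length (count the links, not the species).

3 links

One longest chain: Star Grass → Dik-dik → African Wildcat → Spotted Hyena.
It has 4 species and 3 links.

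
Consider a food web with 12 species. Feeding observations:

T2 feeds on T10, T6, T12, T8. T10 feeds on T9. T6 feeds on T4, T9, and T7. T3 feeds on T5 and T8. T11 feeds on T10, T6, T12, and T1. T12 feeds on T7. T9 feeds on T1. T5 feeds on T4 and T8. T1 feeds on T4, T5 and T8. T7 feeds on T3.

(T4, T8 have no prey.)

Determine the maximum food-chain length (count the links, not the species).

One longest chain: T4 → T5 → T1 → T9 → T6 → T11.
It has 6 species and 5 links.

5 links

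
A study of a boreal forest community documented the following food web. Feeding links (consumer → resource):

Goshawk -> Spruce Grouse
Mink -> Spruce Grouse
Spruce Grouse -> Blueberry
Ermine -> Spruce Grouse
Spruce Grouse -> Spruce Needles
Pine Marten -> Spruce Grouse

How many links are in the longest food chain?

2 links

One longest chain: Blueberry → Spruce Grouse → Mink.
It has 3 species and 2 links.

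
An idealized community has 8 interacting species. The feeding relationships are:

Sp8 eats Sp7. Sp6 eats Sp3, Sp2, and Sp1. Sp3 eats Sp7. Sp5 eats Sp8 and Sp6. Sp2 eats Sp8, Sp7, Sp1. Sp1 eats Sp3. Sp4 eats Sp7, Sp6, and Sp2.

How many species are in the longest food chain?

One longest chain: Sp7 → Sp3 → Sp1 → Sp2 → Sp6 → Sp5.
It has 6 species and 5 links.

6 species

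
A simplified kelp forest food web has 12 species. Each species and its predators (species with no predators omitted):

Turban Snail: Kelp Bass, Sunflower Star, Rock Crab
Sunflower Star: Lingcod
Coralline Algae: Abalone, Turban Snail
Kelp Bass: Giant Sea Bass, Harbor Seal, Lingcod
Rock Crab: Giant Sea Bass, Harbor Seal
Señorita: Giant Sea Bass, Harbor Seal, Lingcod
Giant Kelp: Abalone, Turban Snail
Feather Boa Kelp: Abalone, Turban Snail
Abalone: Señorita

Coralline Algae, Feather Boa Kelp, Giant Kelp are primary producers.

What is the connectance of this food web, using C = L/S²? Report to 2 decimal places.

C = 0.13

The web has S = 12 species and L = 19 feeding links.
C = L / S² = 19 / 144 = 0.1319 ≈ 0.13.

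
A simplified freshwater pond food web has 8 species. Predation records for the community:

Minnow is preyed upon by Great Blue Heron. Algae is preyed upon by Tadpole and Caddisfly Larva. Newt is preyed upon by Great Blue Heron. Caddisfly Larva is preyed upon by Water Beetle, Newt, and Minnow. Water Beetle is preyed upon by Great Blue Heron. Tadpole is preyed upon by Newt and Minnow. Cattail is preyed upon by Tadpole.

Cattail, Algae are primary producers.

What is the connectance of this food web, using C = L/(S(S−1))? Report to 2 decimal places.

The web has S = 8 species and L = 11 feeding links.
C = L / (S(S−1)) = 11 / 56 = 0.1964 ≈ 0.20.

C = 0.20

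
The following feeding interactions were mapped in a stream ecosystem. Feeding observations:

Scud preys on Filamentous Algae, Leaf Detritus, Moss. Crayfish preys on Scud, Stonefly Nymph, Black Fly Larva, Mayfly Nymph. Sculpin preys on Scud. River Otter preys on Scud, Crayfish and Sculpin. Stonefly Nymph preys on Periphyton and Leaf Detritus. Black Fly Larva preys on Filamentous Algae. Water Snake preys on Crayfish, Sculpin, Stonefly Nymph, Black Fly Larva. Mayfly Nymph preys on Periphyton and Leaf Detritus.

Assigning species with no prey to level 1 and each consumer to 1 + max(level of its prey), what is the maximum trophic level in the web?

Basal resources (level 1): Periphyton, Leaf Detritus, Moss, Filamentous Algae.
Leaf Detritus → Scud → Sculpin → River Otter gives River Otter level 4.
No species has a prey at level 4, so no species reaches level 5.

4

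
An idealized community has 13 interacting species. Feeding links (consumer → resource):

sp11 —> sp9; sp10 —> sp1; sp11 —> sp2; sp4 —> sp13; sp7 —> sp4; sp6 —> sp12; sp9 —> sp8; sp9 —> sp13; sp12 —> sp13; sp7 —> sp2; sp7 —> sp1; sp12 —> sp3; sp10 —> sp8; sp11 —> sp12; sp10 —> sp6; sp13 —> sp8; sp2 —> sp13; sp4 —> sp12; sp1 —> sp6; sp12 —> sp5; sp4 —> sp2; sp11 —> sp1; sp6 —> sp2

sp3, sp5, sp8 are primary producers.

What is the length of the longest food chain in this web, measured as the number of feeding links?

5 links

One longest chain: sp8 → sp13 → sp2 → sp6 → sp1 → sp10.
It has 6 species and 5 links.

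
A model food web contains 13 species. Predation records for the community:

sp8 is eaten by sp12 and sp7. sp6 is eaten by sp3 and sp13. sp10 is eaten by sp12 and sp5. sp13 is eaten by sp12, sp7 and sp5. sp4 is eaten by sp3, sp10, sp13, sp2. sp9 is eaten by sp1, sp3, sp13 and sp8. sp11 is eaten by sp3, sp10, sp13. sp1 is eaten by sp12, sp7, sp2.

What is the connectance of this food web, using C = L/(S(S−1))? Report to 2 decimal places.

C = 0.15

The web has S = 13 species and L = 23 feeding links.
C = L / (S(S−1)) = 23 / 156 = 0.1474 ≈ 0.15.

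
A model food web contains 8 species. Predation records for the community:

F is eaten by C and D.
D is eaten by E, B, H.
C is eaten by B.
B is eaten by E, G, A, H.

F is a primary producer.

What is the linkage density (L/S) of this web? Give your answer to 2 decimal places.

There are L = 10 links among S = 8 species.
L/S = 10/8 = 1.2500 ≈ 1.25.

L/S = 1.25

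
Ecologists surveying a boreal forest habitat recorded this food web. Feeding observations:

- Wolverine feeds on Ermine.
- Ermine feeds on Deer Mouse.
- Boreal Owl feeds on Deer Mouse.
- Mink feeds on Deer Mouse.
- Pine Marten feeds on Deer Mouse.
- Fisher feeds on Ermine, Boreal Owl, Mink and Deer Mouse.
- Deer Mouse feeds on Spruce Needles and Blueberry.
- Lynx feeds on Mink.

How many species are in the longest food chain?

4 species

One longest chain: Spruce Needles → Deer Mouse → Boreal Owl → Fisher.
It has 4 species and 3 links.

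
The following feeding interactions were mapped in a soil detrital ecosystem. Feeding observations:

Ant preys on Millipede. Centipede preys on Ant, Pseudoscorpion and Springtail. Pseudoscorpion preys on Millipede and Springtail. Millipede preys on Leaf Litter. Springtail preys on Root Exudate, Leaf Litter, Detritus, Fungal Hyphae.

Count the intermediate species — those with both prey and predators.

4

Intermediate species (has both prey and predators): Millipede, Springtail, Pseudoscorpion, Ant.
Count: 4.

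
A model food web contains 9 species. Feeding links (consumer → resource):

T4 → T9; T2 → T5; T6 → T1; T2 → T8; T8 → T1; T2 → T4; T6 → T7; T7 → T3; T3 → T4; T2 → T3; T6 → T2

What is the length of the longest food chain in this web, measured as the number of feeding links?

4 links

One longest chain: T9 → T4 → T3 → T2 → T6.
It has 5 species and 4 links.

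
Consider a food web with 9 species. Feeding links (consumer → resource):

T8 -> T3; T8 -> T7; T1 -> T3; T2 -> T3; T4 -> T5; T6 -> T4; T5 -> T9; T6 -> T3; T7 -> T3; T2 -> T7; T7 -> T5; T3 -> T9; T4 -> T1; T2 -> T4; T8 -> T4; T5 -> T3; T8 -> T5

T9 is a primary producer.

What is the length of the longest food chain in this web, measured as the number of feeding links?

4 links

One longest chain: T9 → T3 → T5 → T7 → T2.
It has 5 species and 4 links.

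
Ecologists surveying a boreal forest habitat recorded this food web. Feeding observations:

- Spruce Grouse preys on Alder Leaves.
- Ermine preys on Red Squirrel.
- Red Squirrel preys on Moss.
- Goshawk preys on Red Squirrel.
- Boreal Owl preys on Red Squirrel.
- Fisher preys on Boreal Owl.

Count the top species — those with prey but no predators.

4

Top species (has prey, but nothing eats it): Spruce Grouse, Ermine, Goshawk, Fisher.
Count: 4.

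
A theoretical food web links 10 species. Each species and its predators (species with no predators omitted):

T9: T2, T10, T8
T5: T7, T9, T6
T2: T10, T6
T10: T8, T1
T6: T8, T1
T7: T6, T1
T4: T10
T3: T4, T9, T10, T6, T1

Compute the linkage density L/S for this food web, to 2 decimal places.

There are L = 20 links among S = 10 species.
L/S = 20/10 = 2.0000 ≈ 2.00.

L/S = 2.00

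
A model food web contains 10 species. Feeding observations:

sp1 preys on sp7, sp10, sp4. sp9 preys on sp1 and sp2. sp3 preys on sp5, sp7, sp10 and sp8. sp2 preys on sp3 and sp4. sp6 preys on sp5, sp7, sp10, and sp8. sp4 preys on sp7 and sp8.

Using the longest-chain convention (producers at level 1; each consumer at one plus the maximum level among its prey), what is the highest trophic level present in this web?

4

Producers (level 1): sp10, sp7, sp8, sp5.
sp10 → sp3 → sp2 → sp9 gives sp9 level 4.
No species has a prey at level 4, so no species reaches level 5.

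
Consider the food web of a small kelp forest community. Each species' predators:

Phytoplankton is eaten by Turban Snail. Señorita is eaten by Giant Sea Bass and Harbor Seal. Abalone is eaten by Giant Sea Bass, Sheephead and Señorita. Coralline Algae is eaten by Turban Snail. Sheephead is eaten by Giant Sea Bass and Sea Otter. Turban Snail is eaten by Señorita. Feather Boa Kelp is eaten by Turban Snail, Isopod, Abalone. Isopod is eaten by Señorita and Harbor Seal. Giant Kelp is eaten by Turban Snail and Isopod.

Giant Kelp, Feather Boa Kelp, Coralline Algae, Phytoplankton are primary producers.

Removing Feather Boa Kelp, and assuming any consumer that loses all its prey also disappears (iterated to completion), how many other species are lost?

Remove Feather Boa Kelp.
Round 1: Abalone (all prey gone) → extinct.
Round 2: Sheephead (all prey gone) → extinct.
Round 3: Sea Otter (all prey gone) → extinct.
No further losses. Total secondary extinctions: 3.

3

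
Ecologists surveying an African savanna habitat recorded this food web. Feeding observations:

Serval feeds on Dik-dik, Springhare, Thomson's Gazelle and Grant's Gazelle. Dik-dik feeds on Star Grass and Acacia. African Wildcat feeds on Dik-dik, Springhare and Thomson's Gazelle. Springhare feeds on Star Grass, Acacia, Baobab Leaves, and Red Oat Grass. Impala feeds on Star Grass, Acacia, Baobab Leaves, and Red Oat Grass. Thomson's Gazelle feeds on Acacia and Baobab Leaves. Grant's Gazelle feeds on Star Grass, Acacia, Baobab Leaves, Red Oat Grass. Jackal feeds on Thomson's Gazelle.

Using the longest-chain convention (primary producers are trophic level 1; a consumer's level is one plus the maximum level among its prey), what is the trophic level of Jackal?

Trophic level 3

Baobab Leaves is a producer → level 1.
Thomson's Gazelle eats Baobab Leaves (level 1); other prey at levels: Acacia 1 → level 2.
Jackal eats Thomson's Gazelle → level 3.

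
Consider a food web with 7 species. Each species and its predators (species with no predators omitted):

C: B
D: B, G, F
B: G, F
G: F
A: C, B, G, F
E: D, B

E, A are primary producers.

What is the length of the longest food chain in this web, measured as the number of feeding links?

One longest chain: A → C → B → G → F.
It has 5 species and 4 links.

4 links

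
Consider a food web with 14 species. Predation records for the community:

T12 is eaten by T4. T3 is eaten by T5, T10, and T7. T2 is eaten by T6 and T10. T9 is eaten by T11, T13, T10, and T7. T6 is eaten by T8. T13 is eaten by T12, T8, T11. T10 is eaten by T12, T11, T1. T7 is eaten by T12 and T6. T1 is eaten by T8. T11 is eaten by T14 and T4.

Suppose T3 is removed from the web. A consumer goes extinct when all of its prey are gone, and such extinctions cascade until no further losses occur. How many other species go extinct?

Remove T3.
Round 1: T5 (all prey gone) → extinct.
No further losses. Total secondary extinctions: 1.

1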